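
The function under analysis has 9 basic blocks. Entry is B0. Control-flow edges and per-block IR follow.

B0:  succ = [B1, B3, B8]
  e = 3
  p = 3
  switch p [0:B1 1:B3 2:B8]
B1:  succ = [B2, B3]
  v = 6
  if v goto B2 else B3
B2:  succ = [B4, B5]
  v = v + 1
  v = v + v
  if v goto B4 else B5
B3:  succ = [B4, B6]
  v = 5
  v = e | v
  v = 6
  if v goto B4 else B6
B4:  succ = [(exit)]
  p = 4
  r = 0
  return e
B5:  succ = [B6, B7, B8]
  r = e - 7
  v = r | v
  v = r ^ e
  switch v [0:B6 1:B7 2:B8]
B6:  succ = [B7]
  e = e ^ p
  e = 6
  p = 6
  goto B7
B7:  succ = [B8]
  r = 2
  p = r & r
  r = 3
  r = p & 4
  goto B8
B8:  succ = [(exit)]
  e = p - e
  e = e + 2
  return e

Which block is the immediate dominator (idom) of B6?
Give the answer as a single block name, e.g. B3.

Answer: B0

Analysis:
idom tree: B1←B0 B2←B1 B3←B0 B4←B0 B5←B2 B6←B0 B7←B0 B8←B0
Join-block Dom:
  B3: preds {B0,B1}: {B0} ∩ {B0,B1} = {B0}; idom=B0
  B4: preds {B2,B3}: {B0,B1,B2} ∩ {B0,B3} = {B0}; idom=B0
  B6: preds {B3,B5}: {B0,B3} ∩ {B0,B1,B2,B5} = {B0}; idom=B0
  B7: preds {B5,B6}: {B0,B1,B2,B5} ∩ {B0,B6} = {B0}; idom=B0
  B8: preds {B0,B5,B7}: {B0} ∩ {B0,B1,B2,B5} ∩ {B0,B7} = {B0}; idom=B0

idom(B6) = B0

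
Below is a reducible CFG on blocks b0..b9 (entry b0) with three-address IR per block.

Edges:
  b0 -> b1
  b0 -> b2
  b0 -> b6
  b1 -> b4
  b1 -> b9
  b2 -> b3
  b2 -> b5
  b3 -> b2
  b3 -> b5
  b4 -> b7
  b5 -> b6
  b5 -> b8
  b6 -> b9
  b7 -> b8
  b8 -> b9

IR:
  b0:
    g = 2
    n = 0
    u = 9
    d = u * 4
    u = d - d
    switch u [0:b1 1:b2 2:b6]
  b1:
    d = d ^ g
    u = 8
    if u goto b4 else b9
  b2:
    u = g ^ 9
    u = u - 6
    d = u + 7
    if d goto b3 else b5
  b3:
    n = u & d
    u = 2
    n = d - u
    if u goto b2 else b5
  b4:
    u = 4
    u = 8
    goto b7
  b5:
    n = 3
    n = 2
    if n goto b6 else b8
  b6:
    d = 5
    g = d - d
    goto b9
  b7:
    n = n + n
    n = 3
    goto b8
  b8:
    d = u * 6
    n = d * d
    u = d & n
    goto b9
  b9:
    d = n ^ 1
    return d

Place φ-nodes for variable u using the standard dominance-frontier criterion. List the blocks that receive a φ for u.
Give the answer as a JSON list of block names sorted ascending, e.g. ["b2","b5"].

Answer: ["b2", "b5", "b6", "b8", "b9"]

Analysis:
idom tree: b1←b0 b2←b0 b3←b2 b4←b1 b5←b2 b6←b0 b7←b4 b8←b0 b9←b0
Dom at joins:
  b2: preds {b0,b3}: {b0} ∩ {b0,b2,b3} = {b0}; idom=b0
  b5: preds {b2,b3}: {b0,b2} ∩ {b0,b2,b3} = {b0,b2}; idom=b2
  b6: preds {b0,b5}: {b0} ∩ {b0,b2,b5} = {b0}; idom=b0
  b8: preds {b5,b7}: {b0,b2,b5} ∩ {b0,b1,b4,b7} = {b0}; idom=b0
  b9: preds {b1,b6,b8}: {b0,b1} ∩ {b0,b6} ∩ {b0,b8} = {b0}; idom=b0

DF walk-up:
  join b2 pred b0: · stop@b0
  join b2 pred b3: b3→b2 stop@b0
  join b5 pred b2: · stop@b2
  join b5 pred b3: b3 stop@b2
  join b6 pred b0: · stop@b0
  join b6 pred b5: b5→b2 stop@b0
  join b8 pred b5: b5→b2 stop@b0
  join b8 pred b7: b7→b4→b1 stop@b0
  join b9 pred b1: b1 stop@b0
  join b9 pred b6: b6 stop@b0
  join b9 pred b8: b8 stop@b0
  b0 → ∅
  b1 → {b8,b9}
  b2 → {b2,b6,b8}
  b3 → {b2,b5}
  b4 → {b8}
  b5 → {b6,b8}
  b6 → {b9}
  b7 → {b8}
  b8 → {b9}
  b9 → ∅

φ for u: defs {b0,b1,b2,b3,b4,b8}
  DF⁺ = {b2,b5,b6,b8,b9}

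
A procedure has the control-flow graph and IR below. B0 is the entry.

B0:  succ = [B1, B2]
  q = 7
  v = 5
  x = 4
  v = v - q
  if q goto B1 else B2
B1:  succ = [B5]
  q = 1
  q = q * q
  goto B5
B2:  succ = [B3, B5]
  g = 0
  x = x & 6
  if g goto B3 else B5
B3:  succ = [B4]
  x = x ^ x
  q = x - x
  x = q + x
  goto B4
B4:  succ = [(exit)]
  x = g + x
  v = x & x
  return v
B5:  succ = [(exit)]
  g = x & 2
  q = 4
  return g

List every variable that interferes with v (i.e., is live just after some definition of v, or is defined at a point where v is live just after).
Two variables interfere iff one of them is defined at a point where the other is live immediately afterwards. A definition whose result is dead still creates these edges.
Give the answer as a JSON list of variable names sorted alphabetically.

def/use:
  B0: def={q,v,x} ue=∅
  B1: def={q} ue=∅
  B2: def={g,x} ue={x}
  B3: def={q,x} ue={x}
  B4: def={v,x} ue={g,x}
  B5: def={g,q} ue={x}

Live sets:
  B0 li=∅ lo={x}
  B1 li={x} lo={x}
  B2 li={x} lo={g,x}
  B3 li={g,x} lo={g,x}
  B4 li={g,x} lo=∅
  B5 li={x} lo=∅

Conflict graph:
  g — {q,x}
  q — {g,v,x}
  v — {q,x}
  x — {g,q,v}

N(v) = ["q", "x"]

Answer: ["q", "x"]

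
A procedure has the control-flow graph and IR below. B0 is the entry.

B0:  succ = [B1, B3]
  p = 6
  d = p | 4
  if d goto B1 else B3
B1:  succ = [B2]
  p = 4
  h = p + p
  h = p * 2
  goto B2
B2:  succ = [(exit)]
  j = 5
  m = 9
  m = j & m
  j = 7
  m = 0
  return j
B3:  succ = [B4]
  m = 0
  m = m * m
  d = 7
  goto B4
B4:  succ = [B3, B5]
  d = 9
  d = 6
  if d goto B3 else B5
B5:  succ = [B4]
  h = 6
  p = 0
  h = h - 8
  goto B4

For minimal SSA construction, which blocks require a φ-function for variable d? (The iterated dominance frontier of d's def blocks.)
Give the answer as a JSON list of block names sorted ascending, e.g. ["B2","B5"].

Answer: ["B3", "B4"]

Working:
idom tree: B1←B0 B2←B1 B3←B0 B4←B3 B5←B4
Dom∩ at merges:
  B3: preds {B0,B4}: {B0} ∩ {B0,B3,B4} = {B0}; idom=B0
  B4: preds {B3,B5}: {B0,B3} ∩ {B0,B3,B4,B5} = {B0,B3}; idom=B3

DF walk-up:
  B3←B0: walk · to B0
  B3←B4: walk B4→B3 to B0
  B4←B3: walk · to B3
  B4←B5: walk B5→B4 to B3
  DF(B0)=∅
  DF(B1)=∅
  DF(B2)=∅
  DF(B3)={B3}
  DF(B4)={B3,B4}
  DF(B5)={B4}

φ for d: defs {B0,B3,B4}
  DF⁺ = {B3,B4}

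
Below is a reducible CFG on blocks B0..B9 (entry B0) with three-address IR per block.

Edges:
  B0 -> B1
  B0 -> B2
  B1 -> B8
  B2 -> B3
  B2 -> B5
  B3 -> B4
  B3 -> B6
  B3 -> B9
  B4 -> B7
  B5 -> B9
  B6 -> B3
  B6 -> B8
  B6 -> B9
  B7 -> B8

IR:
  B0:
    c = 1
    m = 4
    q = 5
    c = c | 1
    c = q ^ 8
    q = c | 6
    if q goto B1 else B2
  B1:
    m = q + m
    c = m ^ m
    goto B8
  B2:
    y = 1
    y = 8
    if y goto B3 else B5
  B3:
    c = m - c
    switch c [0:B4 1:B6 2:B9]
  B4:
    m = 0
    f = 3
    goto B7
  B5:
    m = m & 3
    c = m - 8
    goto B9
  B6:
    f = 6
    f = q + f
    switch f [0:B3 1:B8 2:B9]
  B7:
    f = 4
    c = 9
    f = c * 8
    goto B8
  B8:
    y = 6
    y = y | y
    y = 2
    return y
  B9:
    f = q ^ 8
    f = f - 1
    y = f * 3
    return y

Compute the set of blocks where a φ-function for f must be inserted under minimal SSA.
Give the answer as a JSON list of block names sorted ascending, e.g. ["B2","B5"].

Answer: ["B3", "B8", "B9"]

Working:
idom tree: B1←B0 B2←B0 B3←B2 B4←B3 B5←B2 B6←B3 B7←B4 B8←B0 B9←B2
Join-block Dom:
  B3: preds {B2,B6}: {B0,B2} ∩ {B0,B2,B3,B6} = {B0,B2}; idom=B2
  B8: preds {B1,B6,B7}: {B0,B1} ∩ {B0,B2,B3,B6} ∩ {B0,B2,B3,B4,B7} = {B0}; idom=B0
  B9: preds {B3,B5,B6}: {B0,B2,B3} ∩ {B0,B2,B5} ∩ {B0,B2,B3,B6} = {B0,B2}; idom=B2

DF derivation:
  join B3 pred B2: · stop@B2
  join B3 pred B6: B6→B3 stop@B2
  join B8 pred B1: B1 stop@B0
  join B8 pred B6: B6→B3→B2 stop@B0
  join B8 pred B7: B7→B4→B3→B2 stop@B0
  join B9 pred B3: B3 stop@B2
  join B9 pred B5: B5 stop@B2
  join B9 pred B6: B6→B3 stop@B2
  B0: DF=∅
  B1: DF={B8}
  B2: DF={B8}
  B3: DF={B3,B8,B9}
  B4: DF={B8}
  B5: DF={B9}
  B6: DF={B3,B8,B9}
  B7: DF={B8}
  B8: DF=∅
  B9: DF=∅

φ for f: defs {B4,B6,B7,B9}
  DF⁺ = {B3,B8,B9}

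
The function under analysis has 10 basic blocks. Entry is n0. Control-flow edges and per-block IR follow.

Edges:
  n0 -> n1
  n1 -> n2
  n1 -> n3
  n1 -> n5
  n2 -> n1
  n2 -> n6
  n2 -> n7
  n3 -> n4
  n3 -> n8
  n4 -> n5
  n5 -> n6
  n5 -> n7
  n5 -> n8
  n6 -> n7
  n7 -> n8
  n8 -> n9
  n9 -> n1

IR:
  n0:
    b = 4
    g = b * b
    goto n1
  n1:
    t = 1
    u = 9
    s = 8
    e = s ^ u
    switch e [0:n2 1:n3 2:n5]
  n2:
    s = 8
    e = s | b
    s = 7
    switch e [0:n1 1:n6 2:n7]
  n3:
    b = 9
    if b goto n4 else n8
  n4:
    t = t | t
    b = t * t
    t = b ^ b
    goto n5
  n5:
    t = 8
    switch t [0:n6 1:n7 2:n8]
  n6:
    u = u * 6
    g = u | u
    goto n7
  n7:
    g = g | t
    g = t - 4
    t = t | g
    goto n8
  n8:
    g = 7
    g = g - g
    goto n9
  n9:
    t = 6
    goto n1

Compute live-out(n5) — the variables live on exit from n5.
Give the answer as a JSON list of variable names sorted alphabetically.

Block summaries:
  n0: def={b,g} ue=∅
  n1: def={e,s,t,u} ue=∅
  n2: def={e,s} ue={b}
  n3: def={b} ue=∅
  n4: def={b,t} ue={t}
  n5: def={t} ue=∅
  n6: def={g,u} ue={u}
  n7: def={g,t} ue={g,t}
  n8: def={g} ue=∅
  n9: def={t} ue=∅

Live sets:
  n0 li=∅ lo={b,g}
  n1 li={b,g} lo={b,g,t,u}
  n2 li={b,g,t,u} lo={b,g,t,u}
  n3 li={g,t,u} lo={b,g,t,u}
  n4 li={g,t,u} lo={b,g,u}
  n5 li={b,g,u} lo={b,g,t,u}
  n6 li={b,t,u} lo={b,g,t}
  n7 li={b,g,t} lo={b}
  n8 li={b} lo={b,g}
  n9 li={b,g} lo={b,g}

live-out(n5) = ["b", "g", "t", "u"]

Answer: ["b", "g", "t", "u"]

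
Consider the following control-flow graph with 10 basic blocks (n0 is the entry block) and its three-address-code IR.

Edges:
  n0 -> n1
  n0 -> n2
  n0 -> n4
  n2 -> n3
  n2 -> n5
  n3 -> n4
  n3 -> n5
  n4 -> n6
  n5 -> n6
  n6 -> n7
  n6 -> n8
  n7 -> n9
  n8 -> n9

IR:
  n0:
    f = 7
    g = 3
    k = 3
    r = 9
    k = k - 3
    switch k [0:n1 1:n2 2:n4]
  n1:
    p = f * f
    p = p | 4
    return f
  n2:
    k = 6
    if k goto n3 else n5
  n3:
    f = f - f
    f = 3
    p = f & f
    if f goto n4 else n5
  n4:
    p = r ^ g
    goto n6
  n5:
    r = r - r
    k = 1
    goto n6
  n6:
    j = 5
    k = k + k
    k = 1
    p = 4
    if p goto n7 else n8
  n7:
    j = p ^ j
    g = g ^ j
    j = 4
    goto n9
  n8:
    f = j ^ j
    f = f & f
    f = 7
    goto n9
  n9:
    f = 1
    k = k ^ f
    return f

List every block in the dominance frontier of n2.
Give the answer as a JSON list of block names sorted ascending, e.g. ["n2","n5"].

Answer: ["n4", "n6"]

Analysis:
idom tree: n1←n0 n2←n0 n3←n2 n4←n0 n5←n2 n6←n0 n7←n6 n8←n6 n9←n6
Join-block Dom:
  n4: preds {n0,n3}: {n0} ∩ {n0,n2,n3} = {n0}; idom=n0
  n5: preds {n2,n3}: {n0,n2} ∩ {n0,n2,n3} = {n0,n2}; idom=n2
  n6: preds {n4,n5}: {n0,n4} ∩ {n0,n2,n5} = {n0}; idom=n0
  n9: preds {n7,n8}: {n0,n6,n7} ∩ {n0,n6,n8} = {n0,n6}; idom=n6

Frontier:
  join n4 pred n0: · stop@n0
  join n4 pred n3: n3→n2 stop@n0
  join n5 pred n2: · stop@n2
  join n5 pred n3: n3 stop@n2
  join n6 pred n4: n4 stop@n0
  join n6 pred n5: n5→n2 stop@n0
  join n9 pred n7: n7 stop@n6
  join n9 pred n8: n8 stop@n6
  n0 → ∅
  n1 → ∅
  n2 → {n4,n6}
  n3 → {n4,n5}
  n4 → {n6}
  n5 → {n6}
  n6 → ∅
  n7 → {n9}
  n8 → {n9}
  n9 → ∅

DF(n2) = ["n4", "n6"]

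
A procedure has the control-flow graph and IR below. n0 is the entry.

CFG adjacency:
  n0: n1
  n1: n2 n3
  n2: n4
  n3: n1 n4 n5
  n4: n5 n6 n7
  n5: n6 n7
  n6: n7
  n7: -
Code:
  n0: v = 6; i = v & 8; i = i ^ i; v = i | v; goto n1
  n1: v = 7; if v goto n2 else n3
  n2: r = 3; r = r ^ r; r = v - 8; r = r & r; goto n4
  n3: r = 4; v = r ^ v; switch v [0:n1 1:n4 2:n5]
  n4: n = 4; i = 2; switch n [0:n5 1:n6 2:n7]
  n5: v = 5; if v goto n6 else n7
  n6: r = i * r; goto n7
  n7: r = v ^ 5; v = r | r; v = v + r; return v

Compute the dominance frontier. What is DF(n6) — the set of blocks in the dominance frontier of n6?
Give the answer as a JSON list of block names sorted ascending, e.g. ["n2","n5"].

idom tree: n1←n0 n2←n1 n3←n1 n4←n1 n5←n1 n6←n1 n7←n1
Join-block Dom:
  n1: preds {n0,n3}: {n0} ∩ {n0,n1,n3} = {n0}; idom=n0
  n4: preds {n2,n3}: {n0,n1,n2} ∩ {n0,n1,n3} = {n0,n1}; idom=n1
  n5: preds {n3,n4}: {n0,n1,n3} ∩ {n0,n1,n4} = {n0,n1}; idom=n1
  n6: preds {n4,n5}: {n0,n1,n4} ∩ {n0,n1,n5} = {n0,n1}; idom=n1
  n7: preds {n4,n5,n6}: {n0,n1,n4} ∩ {n0,n1,n5} ∩ {n0,n1,n6} = {n0,n1}; idom=n1

Frontier:
  join n1 pred n0: · stop@n0
  join n1 pred n3: n3→n1 stop@n0
  join n4 pred n2: n2 stop@n1
  join n4 pred n3: n3 stop@n1
  join n5 pred n3: n3 stop@n1
  join n5 pred n4: n4 stop@n1
  join n6 pred n4: n4 stop@n1
  join n6 pred n5: n5 stop@n1
  join n7 pred n4: n4 stop@n1
  join n7 pred n5: n5 stop@n1
  join n7 pred n6: n6 stop@n1
  n0 → ∅
  n1 → {n1}
  n2 → {n4}
  n3 → {n1,n4,n5}
  n4 → {n5,n6,n7}
  n5 → {n6,n7}
  n6 → {n7}
  n7 → ∅

DF(n6) = ["n7"]

Answer: ["n7"]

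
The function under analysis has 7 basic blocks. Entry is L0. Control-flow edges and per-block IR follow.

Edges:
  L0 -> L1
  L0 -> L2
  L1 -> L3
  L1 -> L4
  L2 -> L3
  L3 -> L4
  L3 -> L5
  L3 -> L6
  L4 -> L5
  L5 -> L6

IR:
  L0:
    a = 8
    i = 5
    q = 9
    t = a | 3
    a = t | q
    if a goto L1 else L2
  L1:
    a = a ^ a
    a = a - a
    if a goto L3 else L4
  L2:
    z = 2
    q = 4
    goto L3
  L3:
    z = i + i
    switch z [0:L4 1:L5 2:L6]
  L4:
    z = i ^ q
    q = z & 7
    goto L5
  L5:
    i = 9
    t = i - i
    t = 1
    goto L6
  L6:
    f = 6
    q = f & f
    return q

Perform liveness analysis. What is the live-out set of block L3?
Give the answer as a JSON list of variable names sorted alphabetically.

Answer: ["i", "q"]

Working:
def/use:
  L0: def={a,i,q,t} ue=∅
  L1: def={a} ue={a}
  L2: def={q,z} ue=∅
  L3: def={z} ue={i}
  L4: def={q,z} ue={i,q}
  L5: def={i,t} ue=∅
  L6: def={f,q} ue=∅

Liveness:
  L0: in=∅ out={a,i,q}
  L1: in={a,i,q} out={i,q}
  L2: in={i} out={i,q}
  L3: in={i,q} out={i,q}
  L4: in={i,q} out=∅
  L5: in=∅ out=∅
  L6: in=∅ out=∅

live-out(L3) = ["i", "q"]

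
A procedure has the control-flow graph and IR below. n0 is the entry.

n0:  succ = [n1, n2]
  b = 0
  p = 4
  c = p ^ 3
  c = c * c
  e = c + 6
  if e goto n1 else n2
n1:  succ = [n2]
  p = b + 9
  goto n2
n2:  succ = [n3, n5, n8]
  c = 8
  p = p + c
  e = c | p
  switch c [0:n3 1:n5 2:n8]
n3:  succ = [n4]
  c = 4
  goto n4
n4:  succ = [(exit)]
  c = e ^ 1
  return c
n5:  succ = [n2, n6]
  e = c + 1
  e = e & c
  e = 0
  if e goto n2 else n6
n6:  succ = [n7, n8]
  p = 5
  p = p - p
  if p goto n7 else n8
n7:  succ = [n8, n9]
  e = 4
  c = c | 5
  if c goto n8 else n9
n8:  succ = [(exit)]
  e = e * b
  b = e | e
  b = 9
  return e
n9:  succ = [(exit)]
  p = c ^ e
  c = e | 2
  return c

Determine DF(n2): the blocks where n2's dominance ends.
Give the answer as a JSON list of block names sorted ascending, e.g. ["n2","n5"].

Answer: ["n2"]

Analysis:
idom tree: n1←n0 n2←n0 n3←n2 n4←n3 n5←n2 n6←n5 n7←n6 n8←n2 n9←n7
Dom∩ at merges:
  n2: preds {n0,n1,n5}: {n0} ∩ {n0,n1} ∩ {n0,n2,n5} = {n0}; idom=n0
  n8: preds {n2,n6,n7}: {n0,n2} ∩ {n0,n2,n5,n6} ∩ {n0,n2,n5,n6,n7} = {n0,n2}; idom=n2

DF derivation:
  join n2 pred n0: · stop@n0
  join n2 pred n1: n1 stop@n0
  join n2 pred n5: n5→n2 stop@n0
  join n8 pred n2: · stop@n2
  join n8 pred n6: n6→n5 stop@n2
  join n8 pred n7: n7→n6→n5 stop@n2
  DF(n0)=∅
  DF(n1)={n2}
  DF(n2)={n2}
  DF(n3)=∅
  DF(n4)=∅
  DF(n5)={n2,n8}
  DF(n6)={n8}
  DF(n7)={n8}
  DF(n8)=∅
  DF(n9)=∅

DF(n2) = ["n2"]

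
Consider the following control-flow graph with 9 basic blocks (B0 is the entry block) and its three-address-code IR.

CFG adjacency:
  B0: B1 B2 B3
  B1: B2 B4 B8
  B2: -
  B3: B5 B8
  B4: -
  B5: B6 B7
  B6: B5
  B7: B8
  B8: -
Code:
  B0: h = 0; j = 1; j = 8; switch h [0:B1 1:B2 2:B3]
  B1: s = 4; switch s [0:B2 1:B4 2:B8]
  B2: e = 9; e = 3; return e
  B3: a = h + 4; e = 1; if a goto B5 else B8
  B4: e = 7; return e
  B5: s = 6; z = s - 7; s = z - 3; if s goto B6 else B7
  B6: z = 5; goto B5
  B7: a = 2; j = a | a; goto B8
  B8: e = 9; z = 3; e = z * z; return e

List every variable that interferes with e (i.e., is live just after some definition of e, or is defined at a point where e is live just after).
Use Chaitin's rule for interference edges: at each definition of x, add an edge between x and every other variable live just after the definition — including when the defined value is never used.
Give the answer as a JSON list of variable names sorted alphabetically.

def/use:
  B0: def={h,j} ue=∅
  B1: def={s} ue=∅
  B2: def={e} ue=∅
  B3: def={a,e} ue={h}
  B4: def={e} ue=∅
  B5: def={s,z} ue=∅
  B6: def={z} ue=∅
  B7: def={a,j} ue=∅
  B8: def={e,z} ue=∅

Liveness:
  B0: in=∅ out={h}
  B1: in=∅ out=∅
  B2: in=∅ out=∅
  B3: in={h} out=∅
  B4: in=∅ out=∅
  B5: in=∅ out=∅
  B6: in=∅ out=∅
  B7: in=∅ out=∅
  B8: in=∅ out=∅

Interference:
  a: {e}
  e: {a}
  h: {j}
  j: {h}
  s: ∅
  z: ∅

N(e) = ["a"]

Answer: ["a"]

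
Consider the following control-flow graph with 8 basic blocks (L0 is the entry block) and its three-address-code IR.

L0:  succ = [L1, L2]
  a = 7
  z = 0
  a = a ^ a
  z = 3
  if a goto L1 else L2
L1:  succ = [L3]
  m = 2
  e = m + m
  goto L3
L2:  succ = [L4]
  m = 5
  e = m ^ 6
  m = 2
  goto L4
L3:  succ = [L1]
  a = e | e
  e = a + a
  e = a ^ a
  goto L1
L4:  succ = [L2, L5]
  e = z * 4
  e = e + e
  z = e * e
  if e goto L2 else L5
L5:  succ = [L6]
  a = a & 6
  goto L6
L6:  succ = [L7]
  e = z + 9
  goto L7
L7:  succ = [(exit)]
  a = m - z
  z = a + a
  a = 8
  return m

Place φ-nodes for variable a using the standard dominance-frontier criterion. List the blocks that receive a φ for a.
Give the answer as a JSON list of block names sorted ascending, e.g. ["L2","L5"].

Answer: ["L1"]

Derivation:
idom tree: L1←L0 L2←L0 L3←L1 L4←L2 L5←L4 L6←L5 L7←L6
Join-block Dom:
  L1: preds {L0,L3}: {L0} ∩ {L0,L1,L3} = {L0}; idom=L0
  L2: preds {L0,L4}: {L0} ∩ {L0,L2,L4} = {L0}; idom=L0

DF walk-up:
  join L1 pred L0: · stop@L0
  join L1 pred L3: L3→L1 stop@L0
  join L2 pred L0: · stop@L0
  join L2 pred L4: L4→L2 stop@L0
  L0 → ∅
  L1 → {L1}
  L2 → {L2}
  L3 → {L1}
  L4 → {L2}
  L5 → ∅
  L6 → ∅
  L7 → ∅

φ for a: defs {L0,L3,L5,L7}
  DF⁺ = {L1}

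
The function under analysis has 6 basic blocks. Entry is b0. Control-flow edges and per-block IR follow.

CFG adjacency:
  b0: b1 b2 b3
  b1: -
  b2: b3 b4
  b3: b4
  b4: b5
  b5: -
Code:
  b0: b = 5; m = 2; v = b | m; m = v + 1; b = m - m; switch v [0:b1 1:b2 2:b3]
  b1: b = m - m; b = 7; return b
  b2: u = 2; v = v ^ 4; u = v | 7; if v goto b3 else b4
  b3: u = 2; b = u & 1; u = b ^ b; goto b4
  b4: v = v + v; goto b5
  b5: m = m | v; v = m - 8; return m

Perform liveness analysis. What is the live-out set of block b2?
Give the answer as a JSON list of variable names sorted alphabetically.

Answer: ["m", "v"]

Working:
def/use:
  b0 def {b,m,v} use ∅
  b1 def {b} use {m}
  b2 def {u,v} use {v}
  b3 def {b,u} use ∅
  b4 def {v} use {v}
  b5 def {m,v} use {m,v}

Backward fixpoint:
  b0 li=∅ lo={m,v}
  b1 li={m} lo=∅
  b2 li={m,v} lo={m,v}
  b3 li={m,v} lo={m,v}
  b4 li={m,v} lo={m,v}
  b5 li={m,v} lo=∅

live-out(b2) = ["m", "v"]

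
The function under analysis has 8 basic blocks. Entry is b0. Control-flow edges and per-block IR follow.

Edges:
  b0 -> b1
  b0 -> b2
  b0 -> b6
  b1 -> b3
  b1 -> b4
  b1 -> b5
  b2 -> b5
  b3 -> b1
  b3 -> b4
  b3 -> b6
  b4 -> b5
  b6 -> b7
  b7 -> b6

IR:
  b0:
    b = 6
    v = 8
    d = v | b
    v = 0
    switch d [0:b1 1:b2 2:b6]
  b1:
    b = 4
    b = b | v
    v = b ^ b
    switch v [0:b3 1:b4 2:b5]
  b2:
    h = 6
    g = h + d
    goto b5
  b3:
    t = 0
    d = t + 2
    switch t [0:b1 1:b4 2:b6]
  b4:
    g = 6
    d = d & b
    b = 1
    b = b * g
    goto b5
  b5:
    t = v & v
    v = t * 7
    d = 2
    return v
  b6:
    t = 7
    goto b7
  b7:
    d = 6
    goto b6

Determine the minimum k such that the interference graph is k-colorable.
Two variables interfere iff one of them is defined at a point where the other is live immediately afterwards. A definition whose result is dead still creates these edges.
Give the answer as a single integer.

Per-block:
  b0: {b,d,v} / ∅
  b1: {b,v} / {v}
  b2: {g,h} / {d}
  b3: {d,t} / ∅
  b4: {b,d,g} / {b,d}
  b5: {d,t,v} / {v}
  b6: {t} / ∅
  b7: {d} / ∅

Liveness:
  b0 li=∅ lo={d,v}
  b1 li={d,v} lo={b,d,v}
  b2 li={d,v} lo={v}
  b3 li={b,v} lo={b,d,v}
  b4 li={b,d,v} lo={v}
  b5 li={v} lo=∅
  b6 li=∅ lo=∅
  b7 li=∅ lo=∅

Interfere edges:
  b — {d,g,t,v}
  d — {b,g,h,t,v}
  g — {b,d,v}
  h — {d,v}
  t — {b,d,v}
  v — {b,d,g,h,t}

Colouring:
  clique {b,d,g,v} ⇒ need ≥ 4
  assign b→r2 d→r0 g→r3 h→r2 t→r3 v→r1 — no edge inside a register ⇒ χ ≤ 4
  χ = 4

Answer: 4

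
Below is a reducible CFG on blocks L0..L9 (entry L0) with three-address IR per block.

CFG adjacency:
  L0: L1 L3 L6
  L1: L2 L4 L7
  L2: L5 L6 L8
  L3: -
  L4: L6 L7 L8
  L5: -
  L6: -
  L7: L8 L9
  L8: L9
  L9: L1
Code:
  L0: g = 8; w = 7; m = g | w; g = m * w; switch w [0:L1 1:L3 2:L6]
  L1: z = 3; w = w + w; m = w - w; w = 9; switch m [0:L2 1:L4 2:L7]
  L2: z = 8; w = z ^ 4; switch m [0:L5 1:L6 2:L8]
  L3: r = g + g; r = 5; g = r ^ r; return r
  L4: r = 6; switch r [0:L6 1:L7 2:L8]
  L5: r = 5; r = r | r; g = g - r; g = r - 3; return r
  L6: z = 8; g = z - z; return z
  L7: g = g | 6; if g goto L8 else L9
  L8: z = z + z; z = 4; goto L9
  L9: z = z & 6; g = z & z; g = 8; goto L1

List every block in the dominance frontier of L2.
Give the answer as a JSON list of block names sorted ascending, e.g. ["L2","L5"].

idom tree: L1←L0 L2←L1 L3←L0 L4←L1 L5←L2 L6←L0 L7←L1 L8←L1 L9←L1
Dom at joins:
  L1: preds {L0,L9}: {L0} ∩ {L0,L1,L9} = {L0}; idom=L0
  L6: preds {L0,L2,L4}: {L0} ∩ {L0,L1,L2} ∩ {L0,L1,L4} = {L0}; idom=L0
  L7: preds {L1,L4}: {L0,L1} ∩ {L0,L1,L4} = {L0,L1}; idom=L1
  L8: preds {L2,L4,L7}: {L0,L1,L2} ∩ {L0,L1,L4} ∩ {L0,L1,L7} = {L0,L1}; idom=L1
  L9: preds {L7,L8}: {L0,L1,L7} ∩ {L0,L1,L8} = {L0,L1}; idom=L1

DF derivation:
  join L1 pred L0: · stop@L0
  join L1 pred L9: L9→L1 stop@L0
  join L6 pred L0: · stop@L0
  join L6 pred L2: L2→L1 stop@L0
  join L6 pred L4: L4→L1 stop@L0
  join L7 pred L1: · stop@L1
  join L7 pred L4: L4 stop@L1
  join L8 pred L2: L2 stop@L1
  join L8 pred L4: L4 stop@L1
  join L8 pred L7: L7 stop@L1
  join L9 pred L7: L7 stop@L1
  join L9 pred L8: L8 stop@L1
  L0: DF=∅
  L1: DF={L1,L6}
  L2: DF={L6,L8}
  L3: DF=∅
  L4: DF={L6,L7,L8}
  L5: DF=∅
  L6: DF=∅
  L7: DF={L8,L9}
  L8: DF={L9}
  L9: DF={L1}

DF(L2) = ["L6", "L8"]

Answer: ["L6", "L8"]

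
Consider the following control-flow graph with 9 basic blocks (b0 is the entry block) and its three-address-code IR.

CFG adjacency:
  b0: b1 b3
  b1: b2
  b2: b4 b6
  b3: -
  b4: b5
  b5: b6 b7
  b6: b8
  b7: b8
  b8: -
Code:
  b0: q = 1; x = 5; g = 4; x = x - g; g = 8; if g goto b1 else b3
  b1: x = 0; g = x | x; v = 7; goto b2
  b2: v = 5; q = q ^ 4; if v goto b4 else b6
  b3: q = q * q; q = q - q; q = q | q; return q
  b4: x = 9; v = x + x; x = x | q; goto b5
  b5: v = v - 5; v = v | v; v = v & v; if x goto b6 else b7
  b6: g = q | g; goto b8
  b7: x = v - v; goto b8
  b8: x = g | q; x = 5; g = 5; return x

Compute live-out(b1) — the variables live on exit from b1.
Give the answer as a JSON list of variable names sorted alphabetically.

Answer: ["g", "q"]

Working:
Block summaries:
  b0 def {g,q,x} use ∅
  b1 def {g,v,x} use ∅
  b2 def {q,v} use {q}
  b3 def {q} use {q}
  b4 def {v,x} use {q}
  b5 def {v} use {v,x}
  b6 def {g} use {g,q}
  b7 def {x} use {v}
  b8 def {g,x} use {g,q}

Live sets:
  live b0: ∅→{q}
  live b1: {q}→{g,q}
  live b2: {g,q}→{g,q}
  live b3: {q}→∅
  live b4: {g,q}→{g,q,v,x}
  live b5: {g,q,v,x}→{g,q,v}
  live b6: {g,q}→{g,q}
  live b7: {g,q,v}→{g,q}
  live b8: {g,q}→∅

live-out(b1) = ["g", "q"]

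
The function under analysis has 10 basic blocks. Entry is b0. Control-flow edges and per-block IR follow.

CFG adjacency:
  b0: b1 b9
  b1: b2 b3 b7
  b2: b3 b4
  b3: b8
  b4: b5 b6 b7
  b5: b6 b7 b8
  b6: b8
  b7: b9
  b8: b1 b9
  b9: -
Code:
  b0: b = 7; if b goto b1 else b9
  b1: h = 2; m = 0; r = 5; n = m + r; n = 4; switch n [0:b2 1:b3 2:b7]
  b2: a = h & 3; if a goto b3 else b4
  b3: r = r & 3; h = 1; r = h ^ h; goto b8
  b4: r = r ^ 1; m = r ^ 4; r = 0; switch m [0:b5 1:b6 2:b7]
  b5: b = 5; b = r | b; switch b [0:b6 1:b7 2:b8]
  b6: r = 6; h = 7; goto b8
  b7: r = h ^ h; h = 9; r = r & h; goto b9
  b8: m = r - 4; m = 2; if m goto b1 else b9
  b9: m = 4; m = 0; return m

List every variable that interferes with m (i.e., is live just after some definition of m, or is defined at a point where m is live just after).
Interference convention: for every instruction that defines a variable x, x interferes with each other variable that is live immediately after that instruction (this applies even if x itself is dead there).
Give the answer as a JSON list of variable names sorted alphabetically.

Answer: ["h", "r"]

Analysis:
def/use:
  b0: def={b} ue=∅
  b1: def={h,m,n,r} ue=∅
  b2: def={a} ue={h}
  b3: def={h,r} ue={r}
  b4: def={m,r} ue={r}
  b5: def={b} ue={r}
  b6: def={h,r} ue=∅
  b7: def={h,r} ue={h}
  b8: def={m} ue={r}
  b9: def={m} ue=∅

Liveness:
  b0 li=∅ lo=∅
  b1 li=∅ lo={h,r}
  b2 li={h,r} lo={h,r}
  b3 li={r} lo={r}
  b4 li={h,r} lo={h,r}
  b5 li={h,r} lo={h,r}
  b6 li=∅ lo={r}
  b7 li={h} lo=∅
  b8 li={r} lo=∅
  b9 li=∅ lo=∅

Interference:
  a↔{h,r}
  b↔{h,r}
  h↔{a,b,m,n,r}
  m↔{h,r}
  n↔{h,r}
  r↔{a,b,h,m,n}

N(m) = ["h", "r"]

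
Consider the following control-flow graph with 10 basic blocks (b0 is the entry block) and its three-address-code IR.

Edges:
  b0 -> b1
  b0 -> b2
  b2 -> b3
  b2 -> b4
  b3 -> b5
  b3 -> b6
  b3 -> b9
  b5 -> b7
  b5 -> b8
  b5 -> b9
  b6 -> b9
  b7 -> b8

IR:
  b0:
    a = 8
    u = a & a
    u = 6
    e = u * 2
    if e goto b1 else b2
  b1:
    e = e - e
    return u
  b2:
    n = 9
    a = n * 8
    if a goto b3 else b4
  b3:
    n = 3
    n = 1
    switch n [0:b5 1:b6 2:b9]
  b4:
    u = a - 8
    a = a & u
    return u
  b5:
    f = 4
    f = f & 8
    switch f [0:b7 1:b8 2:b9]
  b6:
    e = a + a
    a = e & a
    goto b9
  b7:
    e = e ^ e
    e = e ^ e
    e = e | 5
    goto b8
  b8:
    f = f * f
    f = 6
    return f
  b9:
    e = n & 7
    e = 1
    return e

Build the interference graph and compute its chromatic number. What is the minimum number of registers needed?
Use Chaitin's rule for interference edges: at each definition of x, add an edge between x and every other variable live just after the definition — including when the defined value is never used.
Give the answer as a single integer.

Answer: 3

Derivation:
Block summaries:
  b0 def {a,e,u} use ∅
  b1 def {e} use {e,u}
  b2 def {a,n} use ∅
  b3 def {n} use ∅
  b4 def {a,u} use {a}
  b5 def {f} use ∅
  b6 def {a,e} use {a}
  b7 def {e} use {e}
  b8 def {f} use {f}
  b9 def {e} use {n}

Live sets:
  b0: in=∅ out={e,u}
  b1: in={e,u} out=∅
  b2: in={e} out={a,e}
  b3: in={a,e} out={a,e,n}
  b4: in={a} out=∅
  b5: in={e,n} out={e,f,n}
  b6: in={a,n} out={n}
  b7: in={e,f} out={f}
  b8: in={f} out=∅
  b9: in={n} out=∅

Interference:
  a↔{e,n,u}
  e↔{a,f,n,u}
  f↔{e,n}
  n↔{a,e,f}
  u↔{a,e}

Chromatic number:
  clique {a,e,n} ⇒ need ≥ 3
  assign a→R1 e→R0 f→R1 n→R2 u→R2 — no edge inside a register ⇒ χ ≤ 3
  χ = 3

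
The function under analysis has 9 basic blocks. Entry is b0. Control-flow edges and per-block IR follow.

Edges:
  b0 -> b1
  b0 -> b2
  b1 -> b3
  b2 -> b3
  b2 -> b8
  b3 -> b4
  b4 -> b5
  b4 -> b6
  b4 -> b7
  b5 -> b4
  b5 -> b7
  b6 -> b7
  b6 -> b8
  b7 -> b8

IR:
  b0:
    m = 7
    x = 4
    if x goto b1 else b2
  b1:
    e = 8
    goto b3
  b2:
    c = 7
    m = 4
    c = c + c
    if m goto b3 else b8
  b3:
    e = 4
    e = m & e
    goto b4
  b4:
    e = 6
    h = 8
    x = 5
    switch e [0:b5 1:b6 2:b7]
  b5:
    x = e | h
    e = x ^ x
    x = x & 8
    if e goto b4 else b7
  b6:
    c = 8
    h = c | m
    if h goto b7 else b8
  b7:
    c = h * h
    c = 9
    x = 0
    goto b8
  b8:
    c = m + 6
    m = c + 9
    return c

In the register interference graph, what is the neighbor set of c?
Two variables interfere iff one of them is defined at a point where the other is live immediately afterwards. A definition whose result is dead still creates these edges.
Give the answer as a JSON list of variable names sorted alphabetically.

Answer: ["m"]

Analysis:
Block summaries:
  b0: def={m,x} ue=∅
  b1: def={e} ue=∅
  b2: def={c,m} ue=∅
  b3: def={e} ue={m}
  b4: def={e,h,x} ue=∅
  b5: def={e,x} ue={e,h}
  b6: def={c,h} ue={m}
  b7: def={c,x} ue={h}
  b8: def={c,m} ue={m}

Backward fixpoint:
  live b0: ∅→{m}
  live b1: {m}→{m}
  live b2: ∅→{m}
  live b3: {m}→{m}
  live b4: {m}→{e,h,m}
  live b5: {e,h,m}→{h,m}
  live b6: {m}→{h,m}
  live b7: {h,m}→{m}
  live b8: {m}→∅

Interference:
  c — {m}
  e — {h,m,x}
  h — {e,m,x}
  m — {c,e,h,x}
  x — {e,h,m}

N(c) = ["m"]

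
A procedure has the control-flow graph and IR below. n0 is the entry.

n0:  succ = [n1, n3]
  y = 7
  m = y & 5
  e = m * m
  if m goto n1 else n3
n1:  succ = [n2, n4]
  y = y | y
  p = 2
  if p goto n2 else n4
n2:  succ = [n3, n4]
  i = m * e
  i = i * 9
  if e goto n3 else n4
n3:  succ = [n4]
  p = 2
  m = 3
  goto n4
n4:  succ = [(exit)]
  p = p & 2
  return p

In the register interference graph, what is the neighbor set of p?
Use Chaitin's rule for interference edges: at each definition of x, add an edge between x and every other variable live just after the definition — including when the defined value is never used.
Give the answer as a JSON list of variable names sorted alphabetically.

Answer: ["e", "i", "m"]

Derivation:
def/use:
  n0 def {e,m,y} use ∅
  n1 def {p,y} use {y}
  n2 def {i} use {e,m}
  n3 def {m,p} use ∅
  n4 def {p} use {p}

Live sets:
  n0: in=∅ out={e,m,y}
  n1: in={e,m,y} out={e,m,p}
  n2: in={e,m,p} out={p}
  n3: in=∅ out={p}
  n4: in={p} out=∅

Interfere edges:
  e↔{i,m,p,y}
  i↔{e,p}
  m↔{e,p,y}
  p↔{e,i,m}
  y↔{e,m}

N(p) = ["e", "i", "m"]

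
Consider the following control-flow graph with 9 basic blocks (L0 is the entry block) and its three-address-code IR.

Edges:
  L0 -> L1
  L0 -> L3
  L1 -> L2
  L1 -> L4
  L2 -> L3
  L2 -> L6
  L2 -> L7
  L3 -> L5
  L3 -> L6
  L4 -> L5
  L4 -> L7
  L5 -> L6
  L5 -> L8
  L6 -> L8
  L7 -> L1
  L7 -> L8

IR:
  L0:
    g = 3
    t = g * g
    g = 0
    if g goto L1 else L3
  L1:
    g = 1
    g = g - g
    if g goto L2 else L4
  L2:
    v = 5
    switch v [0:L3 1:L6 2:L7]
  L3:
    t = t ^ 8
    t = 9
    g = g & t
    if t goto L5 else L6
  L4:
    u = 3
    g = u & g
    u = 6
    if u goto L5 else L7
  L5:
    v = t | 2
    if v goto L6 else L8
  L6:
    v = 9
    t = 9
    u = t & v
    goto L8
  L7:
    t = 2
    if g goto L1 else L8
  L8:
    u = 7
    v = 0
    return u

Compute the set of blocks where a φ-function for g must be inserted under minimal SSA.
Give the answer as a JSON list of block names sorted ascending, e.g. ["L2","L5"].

Answer: ["L1", "L3", "L5", "L6", "L7", "L8"]

Derivation:
idom tree: L1←L0 L2←L1 L3←L0 L4←L1 L5←L0 L6←L0 L7←L1 L8←L0
Join-block Dom:
  L1: preds {L0,L7}: {L0} ∩ {L0,L1,L7} = {L0}; idom=L0
  L3: preds {L0,L2}: {L0} ∩ {L0,L1,L2} = {L0}; idom=L0
  L5: preds {L3,L4}: {L0,L3} ∩ {L0,L1,L4} = {L0}; idom=L0
  L6: preds {L2,L3,L5}: {L0,L1,L2} ∩ {L0,L3} ∩ {L0,L5} = {L0}; idom=L0
  L7: preds {L2,L4}: {L0,L1,L2} ∩ {L0,L1,L4} = {L0,L1}; idom=L1
  L8: preds {L5,L6,L7}: {L0,L5} ∩ {L0,L6} ∩ {L0,L1,L7} = {L0}; idom=L0

DF derivation:
  L1←L0: walk · to L0
  L1←L7: walk L7→L1 to L0
  L3←L0: walk · to L0
  L3←L2: walk L2→L1 to L0
  L5←L3: walk L3 to L0
  L5←L4: walk L4→L1 to L0
  L6←L2: walk L2→L1 to L0
  L6←L3: walk L3 to L0
  L6←L5: walk L5 to L0
  L7←L2: walk L2 to L1
  L7←L4: walk L4 to L1
  L8←L5: walk L5 to L0
  L8←L6: walk L6 to L0
  L8←L7: walk L7→L1 to L0
  L0 → ∅
  L1 → {L1,L3,L5,L6,L8}
  L2 → {L3,L6,L7}
  L3 → {L5,L6}
  L4 → {L5,L7}
  L5 → {L6,L8}
  L6 → {L8}
  L7 → {L1,L8}
  L8 → ∅

φ for g: defs {L0,L1,L3,L4}
  DF⁺ = {L1,L3,L5,L6,L7,L8}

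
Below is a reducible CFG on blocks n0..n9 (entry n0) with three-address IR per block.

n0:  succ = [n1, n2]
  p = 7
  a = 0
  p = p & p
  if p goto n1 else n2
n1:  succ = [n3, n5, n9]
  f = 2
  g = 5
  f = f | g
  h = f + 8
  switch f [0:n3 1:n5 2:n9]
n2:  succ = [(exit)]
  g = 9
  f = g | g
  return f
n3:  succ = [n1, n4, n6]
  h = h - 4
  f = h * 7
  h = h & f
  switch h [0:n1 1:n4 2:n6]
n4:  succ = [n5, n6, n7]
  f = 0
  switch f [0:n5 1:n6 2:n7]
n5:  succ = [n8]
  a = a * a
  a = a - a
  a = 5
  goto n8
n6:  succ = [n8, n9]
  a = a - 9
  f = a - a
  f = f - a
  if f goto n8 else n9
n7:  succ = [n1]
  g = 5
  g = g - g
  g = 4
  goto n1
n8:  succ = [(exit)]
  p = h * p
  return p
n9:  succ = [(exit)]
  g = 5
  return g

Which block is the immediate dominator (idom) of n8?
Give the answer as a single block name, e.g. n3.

idom tree: n1←n0 n2←n0 n3←n1 n4←n3 n5←n1 n6←n3 n7←n4 n8←n1 n9←n1
Dom∩ at merges:
  n1: preds {n0,n3,n7}: {n0} ∩ {n0,n1,n3} ∩ {n0,n1,n3,n4,n7} = {n0}; idom=n0
  n5: preds {n1,n4}: {n0,n1} ∩ {n0,n1,n3,n4} = {n0,n1}; idom=n1
  n6: preds {n3,n4}: {n0,n1,n3} ∩ {n0,n1,n3,n4} = {n0,n1,n3}; idom=n3
  n8: preds {n5,n6}: {n0,n1,n5} ∩ {n0,n1,n3,n6} = {n0,n1}; idom=n1
  n9: preds {n1,n6}: {n0,n1} ∩ {n0,n1,n3,n6} = {n0,n1}; idom=n1

idom(n8) = n1

Answer: n1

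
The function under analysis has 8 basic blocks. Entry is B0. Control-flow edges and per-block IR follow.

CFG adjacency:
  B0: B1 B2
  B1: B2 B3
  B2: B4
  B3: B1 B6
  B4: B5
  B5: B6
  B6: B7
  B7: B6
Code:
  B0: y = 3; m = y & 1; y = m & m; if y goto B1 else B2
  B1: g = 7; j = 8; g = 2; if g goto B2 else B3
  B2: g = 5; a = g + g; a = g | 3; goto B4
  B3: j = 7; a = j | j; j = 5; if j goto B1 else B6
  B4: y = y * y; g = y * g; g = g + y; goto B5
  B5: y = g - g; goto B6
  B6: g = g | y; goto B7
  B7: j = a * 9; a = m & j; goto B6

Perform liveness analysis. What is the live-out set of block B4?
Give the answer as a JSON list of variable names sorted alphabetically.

Block summaries:
  B0: def={m,y} ue=∅
  B1: def={g,j} ue=∅
  B2: def={a,g} ue=∅
  B3: def={a,j} ue=∅
  B4: def={g,y} ue={g,y}
  B5: def={y} ue={g}
  B6: def={g} ue={g,y}
  B7: def={a,j} ue={a,m}

Backward fixpoint:
  live B0: ∅→{m,y}
  live B1: {m,y}→{g,m,y}
  live B2: {m,y}→{a,g,m,y}
  live B3: {g,m,y}→{a,g,m,y}
  live B4: {a,g,m,y}→{a,g,m}
  live B5: {a,g,m}→{a,g,m,y}
  live B6: {a,g,m,y}→{a,g,m,y}
  live B7: {a,g,m,y}→{a,g,m,y}

live-out(B4) = ["a", "g", "m"]

Answer: ["a", "g", "m"]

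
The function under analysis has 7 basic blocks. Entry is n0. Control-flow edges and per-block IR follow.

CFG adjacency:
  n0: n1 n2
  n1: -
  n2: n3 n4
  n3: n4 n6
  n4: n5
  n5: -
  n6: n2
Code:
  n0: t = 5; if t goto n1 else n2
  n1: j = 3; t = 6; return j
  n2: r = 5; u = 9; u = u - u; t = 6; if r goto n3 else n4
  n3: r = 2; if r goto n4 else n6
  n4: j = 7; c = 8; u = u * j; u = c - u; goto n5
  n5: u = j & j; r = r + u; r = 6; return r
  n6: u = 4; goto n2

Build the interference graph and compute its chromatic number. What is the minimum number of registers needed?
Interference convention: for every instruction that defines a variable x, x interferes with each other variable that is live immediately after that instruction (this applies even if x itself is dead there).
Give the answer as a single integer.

Answer: 4

Derivation:
Block summaries:
  n0: {t} / ∅
  n1: {j,t} / ∅
  n2: {r,t,u} / ∅
  n3: {r} / ∅
  n4: {c,j,u} / {u}
  n5: {r,u} / {j,r}
  n6: {u} / ∅

Live sets:
  n0 li=∅ lo=∅
  n1 li=∅ lo=∅
  n2 li=∅ lo={r,u}
  n3 li={u} lo={r,u}
  n4 li={r,u} lo={j,r}
  n5 li={j,r} lo=∅
  n6 li=∅ lo=∅

Interference:
  c — {j,r,u}
  j — {c,r,t,u}
  r — {c,j,t,u}
  t — {j,r,u}
  u — {c,j,r,t}

Chromatic number:
  {c,j,r,u} pairwise interfere (4-clique) ⇒ χ ≥ 4
  4-colouring: r0={j}  r1={r}  r2={u}  r3={c,t}
  χ = 4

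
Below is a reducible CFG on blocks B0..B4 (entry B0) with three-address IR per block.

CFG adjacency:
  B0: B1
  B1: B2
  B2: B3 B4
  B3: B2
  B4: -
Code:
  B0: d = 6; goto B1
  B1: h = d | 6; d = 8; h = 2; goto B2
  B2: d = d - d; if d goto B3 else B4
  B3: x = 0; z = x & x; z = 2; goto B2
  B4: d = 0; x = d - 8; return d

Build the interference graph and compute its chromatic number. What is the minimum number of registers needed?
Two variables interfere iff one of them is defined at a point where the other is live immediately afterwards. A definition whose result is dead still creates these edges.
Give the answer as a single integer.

Block summaries:
  B0: def={d} ue=∅
  B1: def={d,h} ue={d}
  B2: def={d} ue={d}
  B3: def={x,z} ue=∅
  B4: def={d,x} ue=∅

Backward fixpoint:
  live B0: ∅→{d}
  live B1: {d}→{d}
  live B2: {d}→{d}
  live B3: {d}→{d}
  live B4: ∅→∅

Interfere edges:
  d↔{h,x,z}
  h↔{d}
  x↔{d}
  z↔{d}

Colouring:
  {d,h} pairwise interfere (2-clique) ⇒ χ ≥ 2
  2-colouring: R0={d}  R1={h,x,z}
  χ = 2

Answer: 2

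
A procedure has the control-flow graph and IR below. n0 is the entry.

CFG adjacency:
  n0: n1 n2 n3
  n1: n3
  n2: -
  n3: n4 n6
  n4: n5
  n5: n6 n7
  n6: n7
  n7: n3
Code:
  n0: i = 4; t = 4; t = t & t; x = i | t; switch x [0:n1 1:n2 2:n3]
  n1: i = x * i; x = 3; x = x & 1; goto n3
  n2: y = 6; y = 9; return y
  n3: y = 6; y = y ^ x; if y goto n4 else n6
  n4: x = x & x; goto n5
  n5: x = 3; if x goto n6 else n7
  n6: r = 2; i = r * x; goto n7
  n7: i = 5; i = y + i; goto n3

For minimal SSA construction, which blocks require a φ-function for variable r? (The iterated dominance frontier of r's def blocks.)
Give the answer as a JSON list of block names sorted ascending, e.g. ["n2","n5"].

idom tree: n1←n0 n2←n0 n3←n0 n4←n3 n5←n4 n6←n3 n7←n3
Dom∩ at merges:
  n3: preds {n0,n1,n7}: {n0} ∩ {n0,n1} ∩ {n0,n3,n7} = {n0}; idom=n0
  n6: preds {n3,n5}: {n0,n3} ∩ {n0,n3,n4,n5} = {n0,n3}; idom=n3
  n7: preds {n5,n6}: {n0,n3,n4,n5} ∩ {n0,n3,n6} = {n0,n3}; idom=n3

DF walk-up:
  n3←n0: walk · to n0
  n3←n1: walk n1 to n0
  n3←n7: walk n7→n3 to n0
  n6←n3: walk · to n3
  n6←n5: walk n5→n4 to n3
  n7←n5: walk n5→n4 to n3
  n7←n6: walk n6 to n3
  n0: DF=∅
  n1: DF={n3}
  n2: DF=∅
  n3: DF={n3}
  n4: DF={n6,n7}
  n5: DF={n6,n7}
  n6: DF={n7}
  n7: DF={n3}

φ for r: defs {n6}
  DF⁺ = {n3,n7}

Answer: ["n3", "n7"]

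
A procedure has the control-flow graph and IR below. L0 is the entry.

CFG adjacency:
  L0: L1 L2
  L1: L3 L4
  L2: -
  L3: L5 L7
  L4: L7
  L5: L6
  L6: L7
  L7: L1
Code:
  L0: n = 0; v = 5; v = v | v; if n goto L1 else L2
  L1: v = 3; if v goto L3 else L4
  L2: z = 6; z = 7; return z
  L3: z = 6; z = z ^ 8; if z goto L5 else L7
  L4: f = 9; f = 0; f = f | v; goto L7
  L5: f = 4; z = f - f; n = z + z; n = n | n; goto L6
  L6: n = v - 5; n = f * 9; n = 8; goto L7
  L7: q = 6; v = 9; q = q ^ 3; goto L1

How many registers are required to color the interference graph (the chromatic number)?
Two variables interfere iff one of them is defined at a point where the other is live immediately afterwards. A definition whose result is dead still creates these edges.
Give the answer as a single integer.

Block summaries:
  L0: def={n,v} ue=∅
  L1: def={v} ue=∅
  L2: def={z} ue=∅
  L3: def={z} ue=∅
  L4: def={f} ue={v}
  L5: def={f,n,z} ue=∅
  L6: def={n} ue={f,v}
  L7: def={q,v} ue=∅

Live sets:
  L0 li=∅ lo=∅
  L1 li=∅ lo={v}
  L2 li=∅ lo=∅
  L3 li={v} lo={v}
  L4 li={v} lo=∅
  L5 li={v} lo={f,v}
  L6 li={f,v} lo=∅
  L7 li=∅ lo=∅

Interfere edges:
  f↔{n,v,z}
  n↔{f,v}
  q↔{v}
  v↔{f,n,q,z}
  z↔{f,v}

Registers:
  lower bound: {f,n,v} mutually conflict ⇒ χ ≥ 3
  assign f→r1 n→r2 q→r1 v→r0 z→r2 — no edge inside a register ⇒ χ ≤ 3
  χ = 3

Answer: 3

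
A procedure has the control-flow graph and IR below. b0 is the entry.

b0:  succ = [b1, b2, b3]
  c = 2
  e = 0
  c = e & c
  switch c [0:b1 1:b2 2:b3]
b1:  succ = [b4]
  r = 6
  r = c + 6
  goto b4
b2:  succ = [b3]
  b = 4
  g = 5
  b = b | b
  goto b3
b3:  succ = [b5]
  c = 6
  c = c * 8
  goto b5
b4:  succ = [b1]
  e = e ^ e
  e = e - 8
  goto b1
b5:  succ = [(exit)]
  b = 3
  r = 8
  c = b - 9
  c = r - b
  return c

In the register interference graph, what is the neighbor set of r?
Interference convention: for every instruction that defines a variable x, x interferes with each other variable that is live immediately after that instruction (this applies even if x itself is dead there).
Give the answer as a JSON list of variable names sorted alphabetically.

Per-block:
  b0: def={c,e} ue=∅
  b1: def={r} ue={c}
  b2: def={b,g} ue=∅
  b3: def={c} ue=∅
  b4: def={e} ue={e}
  b5: def={b,c,r} ue=∅

Backward fixpoint:
  live b0: ∅→{c,e}
  live b1: {c,e}→{c,e}
  live b2: ∅→∅
  live b3: ∅→∅
  live b4: {c,e}→{c,e}
  live b5: ∅→∅

Conflict graph:
  b↔{c,g,r}
  c↔{b,e,r}
  e↔{c,r}
  g↔{b}
  r↔{b,c,e}

N(r) = ["b", "c", "e"]

Answer: ["b", "c", "e"]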